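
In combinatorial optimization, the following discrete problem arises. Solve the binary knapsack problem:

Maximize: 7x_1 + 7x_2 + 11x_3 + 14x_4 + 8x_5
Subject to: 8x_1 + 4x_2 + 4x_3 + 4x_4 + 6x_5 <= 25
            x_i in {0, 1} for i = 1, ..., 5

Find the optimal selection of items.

Items: item 1 (v=7, w=8), item 2 (v=7, w=4), item 3 (v=11, w=4), item 4 (v=14, w=4), item 5 (v=8, w=6)
Capacity: 25
Checking all 32 subsets (w = total weight, v = total value):
  {}: w = 0, v = 0
  {1}: w = 8, v = 7
  {2}: w = 4, v = 7
  {3}: w = 4, v = 11
  {4}: w = 4, v = 14
  {5}: w = 6, v = 8
  {1, 2}: w = 12, v = 14
  {1, 3}: w = 12, v = 18
  {1, 4}: w = 12, v = 21
  {1, 5}: w = 14, v = 15
  {2, 3}: w = 8, v = 18
  {2, 4}: w = 8, v = 21
  {2, 5}: w = 10, v = 15
  {3, 4}: w = 8, v = 25
  {3, 5}: w = 10, v = 19
  {4, 5}: w = 10, v = 22
  {1, 2, 3}: w = 16, v = 25
  {1, 2, 4}: w = 16, v = 28
  {1, 2, 5}: w = 18, v = 22
  {1, 3, 4}: w = 16, v = 32
  {1, 3, 5}: w = 18, v = 26
  {1, 4, 5}: w = 18, v = 29
  {2, 3, 4}: w = 12, v = 32
  {2, 3, 5}: w = 14, v = 26
  {2, 4, 5}: w = 14, v = 29
  {3, 4, 5}: w = 14, v = 33
  {1, 2, 3, 4}: w = 20, v = 39
  {1, 2, 3, 5}: w = 22, v = 33
  {1, 2, 4, 5}: w = 22, v = 36
  {1, 3, 4, 5}: w = 22, v = 40
  {2, 3, 4, 5}: w = 18, v = 40
  {1, 2, 3, 4, 5}: w = 26 > 25, infeasible
Best feasible subset: items [1, 3, 4, 5]
(The same value 40 is also attained by {2, 3, 4, 5}.)
Total weight: 22 <= 25, total value: 40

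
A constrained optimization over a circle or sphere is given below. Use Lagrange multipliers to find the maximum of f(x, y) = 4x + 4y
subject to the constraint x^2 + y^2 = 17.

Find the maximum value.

Set up Lagrange conditions: grad f = lambda * grad g
  4 = 2*lambda*x
  4 = 2*lambda*y
From these: x/y = 4/4, so x = 4t, y = 4t for some t.
Substitute into constraint: (4t)^2 + (4t)^2 = 17
  t^2 * 32 = 17
  t = sqrt(17/32)
Maximum = 4*x + 4*y = (4^2 + 4^2)*t = 32 * sqrt(17/32) = sqrt(544)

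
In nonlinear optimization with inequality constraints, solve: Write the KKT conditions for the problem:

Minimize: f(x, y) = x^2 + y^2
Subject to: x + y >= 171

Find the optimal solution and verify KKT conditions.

KKT conditions for min x^2 + y^2 s.t. x + y >= 171:
Stationarity: 2x = mu, 2y = mu
So x = y = mu/2.
Complementary slackness: mu*(x + y - 171) = 0
Primal feasibility: x + y >= 171; dual feasibility: mu >= 0
If mu = 0 then x = y = 0, but 0 + 0 < 171 is infeasible, so the constraint is active.
Constraint active: x + y = 2*(mu/2) = 171 => mu = 171
x = y = 171/2, f = 29241/2
Verify: stationarity 2*(171/2) = 171 = mu; primal 171/2 + 171/2 = 171 >= 171; dual mu = 171 >= 0; complementary slackness 171*(171 - 171) = 0. All KKT conditions hold.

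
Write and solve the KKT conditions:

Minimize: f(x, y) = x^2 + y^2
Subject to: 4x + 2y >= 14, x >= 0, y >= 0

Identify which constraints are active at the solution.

KKT conditions for min x^2 + y^2 s.t. 4x + 2y >= 14, x >= 0, y >= 0:
Stationarity: 2x = mu*4 + mu_x, 2y = mu*2 + mu_y, with mu, mu_x, mu_y >= 0
Complementary slackness: mu*(4x + 2y - 14) = 0, mu_x*x = 0, mu_y*y = 0
(0, 0) is infeasible (4*0 + 2*0 < 14), so if mu = 0 stationarity would force x = mu_x/2 >= 0, y = mu_y/2 >= 0 with mu_x*x = mu_y*y = 0, i.e. x = y = 0: contradiction. Hence mu > 0 and 4x + 2y = 14 is active.
Try x > 0, y > 0 (so mu_x = mu_y = 0): x = 4*mu/2, y = 2*mu/2
Substitute: 4*(4*mu/2) + 2*(2*mu/2) = 14
  mu*20/2 = 14 => mu = 7/5
x* = 14/5 > 0, y* = 7/5 > 0, consistent with mu_x = mu_y = 0.
f is convex and the constraints are linear, so this KKT point is the global minimum.
f* = 49/5
Active constraints: 4x + 2y >= 14 (holds with equality, mu = 7/5 > 0); x >= 0 and y >= 0 are inactive (mu_x = mu_y = 0).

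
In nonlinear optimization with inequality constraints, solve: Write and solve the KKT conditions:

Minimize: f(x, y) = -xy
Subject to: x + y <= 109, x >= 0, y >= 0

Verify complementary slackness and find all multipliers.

Problem: min -xy s.t. x + y <= 109 (multiplier lambda), x >= 0 (mu_x), y >= 0 (mu_y)
KKT stationarity: -y + lambda - mu_x = 0, -x + lambda - mu_y = 0, with lambda, mu_x, mu_y >= 0
Complementary slackness: lambda*(x + y - 109) = 0, mu_x*x = 0, mu_y*y = 0
If lambda = 0: y = -mu_x <= 0 and x = -mu_y <= 0 force x = y = 0 with f = 0; but x = y = 109/2 is feasible with f = -11881/4 < 0, so this is not the minimum. Hence lambda > 0 and x + y = 109.
Try x > 0, y > 0 (so mu_x = mu_y = 0): y = lambda, x = lambda => x = y = lambda
x + y = 109 => 2*lambda = 109 => lambda = 109/2
x* = y* = 109/2 > 0, consistent with mu_x = mu_y = 0.
(Any feasible point with x = 0 or y = 0 has f = 0 > -11881/4, so the minimum is not on those boundaries.)
min(-xy) = -11881/4 (i.e. max xy = 11881/4)
Multipliers: lambda = 109/2, mu_x = 0, mu_y = 0
Complementary slackness: lambda*(x + y - 109) = 109/2*(109/2 + 109/2 - 109) = 0, mu_x*x = 0*109/2 = 0, mu_y*y = 0*109/2 = 0. Satisfied.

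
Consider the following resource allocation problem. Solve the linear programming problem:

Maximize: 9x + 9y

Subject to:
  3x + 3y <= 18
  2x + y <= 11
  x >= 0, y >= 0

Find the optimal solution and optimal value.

Feasible vertices: (0, 0), (0, 6), (5, 1), (11/2, 0)
Objective 9x + 9y at each:
  (0, 0): 0
  (0, 6): 54
  (5, 1): 54
  (11/2, 0): 99/2
Maximum is 54 at (0, 6).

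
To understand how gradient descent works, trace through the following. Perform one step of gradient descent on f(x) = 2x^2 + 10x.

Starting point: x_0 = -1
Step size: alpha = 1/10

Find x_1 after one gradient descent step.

f(x) = 2x^2 + 10x
f'(x) = 4x + 10
f'(-1) = 4*-1 + (10) = 6
x_1 = x_0 - alpha * f'(x_0) = -1 - 1/10 * 6 = -8/5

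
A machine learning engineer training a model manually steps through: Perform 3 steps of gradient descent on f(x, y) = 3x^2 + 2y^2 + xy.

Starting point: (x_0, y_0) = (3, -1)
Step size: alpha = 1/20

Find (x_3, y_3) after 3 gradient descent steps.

f(x,y) = 3x^2 + 2y^2 + xy
grad_x = 6x + 1y, grad_y = 4y + 1x
Step 1: grad = (17, -1), (43/20, -19/20)
Step 2: grad = (239/20, -33/20), (621/400, -347/400)
Step 3: grad = (3379/400, -767/400), (9041/8000, -6173/8000)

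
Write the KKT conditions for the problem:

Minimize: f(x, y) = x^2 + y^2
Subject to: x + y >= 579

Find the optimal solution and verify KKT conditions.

KKT conditions for min x^2 + y^2 s.t. x + y >= 579:
Stationarity: 2x = mu, 2y = mu
So x = y = mu/2.
Complementary slackness: mu*(x + y - 579) = 0
Primal feasibility: x + y >= 579; dual feasibility: mu >= 0
If mu = 0 then x = y = 0, but 0 + 0 < 579 is infeasible, so the constraint is active.
Constraint active: x + y = 2*(mu/2) = 579 => mu = 579
x = y = 579/2, f = 335241/2
Verify: stationarity 2*(579/2) = 579 = mu; primal 579/2 + 579/2 = 579 >= 579; dual mu = 579 >= 0; complementary slackness 579*(579 - 579) = 0. All KKT conditions hold.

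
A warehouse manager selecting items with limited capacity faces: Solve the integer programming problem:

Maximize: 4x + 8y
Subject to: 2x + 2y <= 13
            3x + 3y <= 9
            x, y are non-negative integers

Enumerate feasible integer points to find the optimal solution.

Constraint 1: 2x + 2y <= 13
Constraint 2: 3x + 3y <= 9
Feasible x range (need y >= 0): 0 <= x <= min(13/2, 9/3) => x in {0, ..., 3}.
Enumerate feasible integer points row by row (the coefficient of y is 8 > 0, so for each x the largest feasible y gives the best value):
  x = 0: y <= min((13 - 2*0)/2, (9 - 3*0)/3) => y in {0, ..., 3}; best 4*0 + 8*3 = 24
  x = 1: y <= min((13 - 2*1)/2, (9 - 3*1)/3) => y in {0, ..., 2}; best 4*1 + 8*2 = 20
  x = 2: y <= min((13 - 2*2)/2, (9 - 3*2)/3) => y in {0, ..., 1}; best 4*2 + 8*1 = 16
  x = 3: y <= min((13 - 2*3)/2, (9 - 3*3)/3) => y in {0}; best 4*3 + 8*0 = 12
The maximum 4x + 8y = 24 is achieved at x = 0, y = 3.
Check: 2*0 + 2*3 = 6 <= 13 and 3*0 + 3*3 = 9 <= 9.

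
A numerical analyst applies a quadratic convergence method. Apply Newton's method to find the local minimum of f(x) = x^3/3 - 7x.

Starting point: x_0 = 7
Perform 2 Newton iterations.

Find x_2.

f(x) = x^3/3 - 7x
f'(x) = x^2 - 7, f''(x) = 2x
Newton update: x_{n+1} = x_n - (x_n^2 - 7)/(2*x_n)
Step 1: x_0 = 7, f'=42, f''=14, x_1 = 4
Step 2: x_1 = 4, f'=9, f''=8, x_2 = 23/8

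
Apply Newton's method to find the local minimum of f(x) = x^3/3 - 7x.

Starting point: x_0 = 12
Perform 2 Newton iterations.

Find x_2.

f(x) = x^3/3 - 7x
f'(x) = x^2 - 7, f''(x) = 2x
Newton update: x_{n+1} = x_n - (x_n^2 - 7)/(2*x_n)
Step 1: x_0 = 12, f'=137, f''=24, x_1 = 151/24
Step 2: x_1 = 151/24, f'=18769/576, f''=151/12, x_2 = 26833/7248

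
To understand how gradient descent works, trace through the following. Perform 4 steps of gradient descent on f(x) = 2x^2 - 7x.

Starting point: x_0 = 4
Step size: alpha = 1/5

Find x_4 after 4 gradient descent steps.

f(x) = 2x^2 - 7x, f'(x) = 4x + (-7)
Step 1: f'(4) = 9, x_1 = 4 - 1/5 * 9 = 11/5
Step 2: f'(11/5) = 9/5, x_2 = 11/5 - 1/5 * 9/5 = 46/25
Step 3: f'(46/25) = 9/25, x_3 = 46/25 - 1/5 * 9/25 = 221/125
Step 4: f'(221/125) = 9/125, x_4 = 221/125 - 1/5 * 9/125 = 1096/625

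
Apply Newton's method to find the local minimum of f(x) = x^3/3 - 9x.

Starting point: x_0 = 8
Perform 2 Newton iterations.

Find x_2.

f(x) = x^3/3 - 9x
f'(x) = x^2 - 9, f''(x) = 2x
Newton update: x_{n+1} = x_n - (x_n^2 - 9)/(2*x_n)
Step 1: x_0 = 8, f'=55, f''=16, x_1 = 73/16
Step 2: x_1 = 73/16, f'=3025/256, f''=73/8, x_2 = 7633/2336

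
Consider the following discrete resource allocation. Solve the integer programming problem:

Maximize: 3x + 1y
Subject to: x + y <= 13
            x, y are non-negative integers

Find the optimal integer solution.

Objective: 3x + 1y, constraint: x + y <= 13
Coefficient of x is 3 >= coefficient of y is 1, so allocate the entire budget to x.
Optimal: x = 13, y = 0, value = 39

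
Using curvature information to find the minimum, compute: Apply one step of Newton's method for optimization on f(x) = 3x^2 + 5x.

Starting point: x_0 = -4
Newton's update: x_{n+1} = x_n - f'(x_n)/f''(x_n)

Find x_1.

f(x) = 3x^2 + 5x
f'(x) = 6x + (5), f''(x) = 6
Newton step: x_1 = x_0 - f'(x_0)/f''(x_0)
f'(-4) = -19
x_1 = -4 - -19/6 = -5/6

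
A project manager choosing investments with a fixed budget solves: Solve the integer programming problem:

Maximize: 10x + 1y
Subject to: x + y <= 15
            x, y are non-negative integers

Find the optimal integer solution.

Objective: 10x + 1y, constraint: x + y <= 15
Coefficient of x is 10 >= coefficient of y is 1, so allocate the entire budget to x.
Optimal: x = 15, y = 0, value = 150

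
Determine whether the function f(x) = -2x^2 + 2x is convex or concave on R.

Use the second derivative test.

f(x) = -2x^2 + 2x
f'(x) = -4x + 2
f''(x) = -4
Since f''(x) = -4 < 0 for all x, f is concave on R.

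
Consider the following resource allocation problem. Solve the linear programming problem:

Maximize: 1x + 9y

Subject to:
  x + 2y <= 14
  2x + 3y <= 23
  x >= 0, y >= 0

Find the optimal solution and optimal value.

Feasible vertices: (0, 0), (0, 7), (4, 5), (23/2, 0)
Objective 1x + 9y at each:
  (0, 0): 0
  (0, 7): 63
  (4, 5): 49
  (23/2, 0): 23/2
Maximum is 63 at (0, 7).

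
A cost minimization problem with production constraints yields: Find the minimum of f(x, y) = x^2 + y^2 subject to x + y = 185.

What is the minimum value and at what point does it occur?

Substitute y = 185 - x into f(x,y) = x^2 + y^2:
g(x) = x^2 + (185 - x)^2 = 2x^2 - 370x + 34225
g'(x) = 4x - 370 = 0  =>  x = 185/2
y = 185 - 185/2 = 185/2
Minimum value = (185/2)^2 + (185/2)^2 = 34225/2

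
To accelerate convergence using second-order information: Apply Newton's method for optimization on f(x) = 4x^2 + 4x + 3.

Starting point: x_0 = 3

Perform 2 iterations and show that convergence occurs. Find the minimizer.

f(x) = 4x^2 + 4x + 3, f'(x) = 8x + (4), f''(x) = 8
Step 1: f'(3) = 28, x_1 = 3 - 28/8 = -1/2
Step 2: f'(-1/2) = 0, x_2 = -1/2 (converged)
Newton's method converges in 1 step for quadratics.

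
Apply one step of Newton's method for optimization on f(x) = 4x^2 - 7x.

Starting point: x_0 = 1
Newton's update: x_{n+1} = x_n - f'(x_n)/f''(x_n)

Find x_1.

f(x) = 4x^2 - 7x
f'(x) = 8x + (-7), f''(x) = 8
Newton step: x_1 = x_0 - f'(x_0)/f''(x_0)
f'(1) = 1
x_1 = 1 - 1/8 = 7/8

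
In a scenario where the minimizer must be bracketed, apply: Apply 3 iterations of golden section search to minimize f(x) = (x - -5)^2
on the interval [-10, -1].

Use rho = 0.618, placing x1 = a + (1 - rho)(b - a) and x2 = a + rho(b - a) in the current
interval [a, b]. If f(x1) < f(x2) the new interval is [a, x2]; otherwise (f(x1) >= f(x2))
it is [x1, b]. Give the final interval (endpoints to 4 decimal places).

Golden section search for min of f(x) = (x - -5)^2 on [-10, -1].
Each step: x1 = a + (1 - rho)(b - a), x2 = a + rho(b - a); if f(x1) < f(x2) keep [a, x2], otherwise keep [x1, b].
Step 1: [-10.0000, -1.0000], x1=-6.5620 (f=2.4398), x2=-4.4380 (f=0.3158); f(x1) > f(x2) => keep [-6.5620, -1.0000]
Step 2: [-6.5620, -1.0000], x1=-4.4373 (f=0.3166), x2=-3.1247 (f=3.5168); f(x1) < f(x2) => keep [-6.5620, -3.1247]
Step 3: [-6.5620, -3.1247], x1=-5.2489 (f=0.0620), x2=-4.4377 (f=0.3161); f(x1) < f(x2) => keep [-6.5620, -4.4377]
Final interval: [-6.5620, -4.4377]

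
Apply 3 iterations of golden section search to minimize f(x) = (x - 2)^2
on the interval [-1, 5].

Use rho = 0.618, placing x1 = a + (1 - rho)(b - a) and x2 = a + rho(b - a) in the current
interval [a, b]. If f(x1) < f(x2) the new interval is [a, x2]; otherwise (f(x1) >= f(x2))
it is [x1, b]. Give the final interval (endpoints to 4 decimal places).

Golden section search for min of f(x) = (x - 2)^2 on [-1, 5].
Each step: x1 = a + (1 - rho)(b - a), x2 = a + rho(b - a); if f(x1) < f(x2) keep [a, x2], otherwise keep [x1, b].
Step 1: [-1.0000, 5.0000], x1=1.2920 (f=0.5013), x2=2.7080 (f=0.5013); f(x1) = f(x2) (tie, not '<') => keep [1.2920, 5.0000]
Step 2: [1.2920, 5.0000], x1=2.7085 (f=0.5019), x2=3.5835 (f=2.5076); f(x1) < f(x2) => keep [1.2920, 3.5835]
Step 3: [1.2920, 3.5835], x1=2.1674 (f=0.0280), x2=2.7082 (f=0.5015); f(x1) < f(x2) => keep [1.2920, 2.7082]
Final interval: [1.2920, 2.7082]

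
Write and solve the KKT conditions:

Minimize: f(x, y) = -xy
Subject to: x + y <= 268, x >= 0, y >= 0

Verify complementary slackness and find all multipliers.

Problem: min -xy s.t. x + y <= 268 (multiplier lambda), x >= 0 (mu_x), y >= 0 (mu_y)
KKT stationarity: -y + lambda - mu_x = 0, -x + lambda - mu_y = 0, with lambda, mu_x, mu_y >= 0
Complementary slackness: lambda*(x + y - 268) = 0, mu_x*x = 0, mu_y*y = 0
If lambda = 0: y = -mu_x <= 0 and x = -mu_y <= 0 force x = y = 0 with f = 0; but x = y = 134 is feasible with f = -17956 < 0, so this is not the minimum. Hence lambda > 0 and x + y = 268.
Try x > 0, y > 0 (so mu_x = mu_y = 0): y = lambda, x = lambda => x = y = lambda
x + y = 268 => 2*lambda = 268 => lambda = 134
x* = y* = 134 > 0, consistent with mu_x = mu_y = 0.
(Any feasible point with x = 0 or y = 0 has f = 0 > -17956, so the minimum is not on those boundaries.)
min(-xy) = -17956 (i.e. max xy = 17956)
Multipliers: lambda = 134, mu_x = 0, mu_y = 0
Complementary slackness: lambda*(x + y - 268) = 134*(134 + 134 - 268) = 0, mu_x*x = 0*134 = 0, mu_y*y = 0*134 = 0. Satisfied.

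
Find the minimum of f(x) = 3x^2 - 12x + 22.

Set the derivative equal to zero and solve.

f(x) = 3x^2 - 12x + 22
f'(x) = 6x + (-12) = 0
x = 12/6 = 2
f(2) = 10
Since f''(x) = 6 > 0, this is a minimum.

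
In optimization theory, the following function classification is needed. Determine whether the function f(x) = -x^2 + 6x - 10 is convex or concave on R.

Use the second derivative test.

f(x) = -x^2 + 6x - 10
f'(x) = -2x + 6
f''(x) = -2
Since f''(x) = -2 < 0 for all x, f is concave on R.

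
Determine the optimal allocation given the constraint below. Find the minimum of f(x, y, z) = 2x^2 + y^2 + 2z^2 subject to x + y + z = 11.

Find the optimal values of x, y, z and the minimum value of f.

Using Lagrange multipliers on f = 2x^2 + y^2 + 2z^2 with constraint x + y + z = 11:
Conditions: 2*2*x = lambda, 2*1*y = lambda, 2*2*z = lambda
So x = lambda/4, y = lambda/2, z = lambda/4
Substituting into constraint: lambda * (1) = 11
lambda = 11
x = 11/4, y = 11/2, z = 11/4
Minimum value = 121/2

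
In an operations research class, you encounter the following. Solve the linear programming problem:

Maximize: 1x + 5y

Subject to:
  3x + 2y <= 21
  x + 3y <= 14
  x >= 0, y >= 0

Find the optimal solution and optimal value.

Feasible vertices: (0, 0), (0, 14/3), (5, 3), (7, 0)
Objective 1x + 5y at each:
  (0, 0): 0
  (0, 14/3): 70/3
  (5, 3): 20
  (7, 0): 7
Maximum is 70/3 at (0, 14/3).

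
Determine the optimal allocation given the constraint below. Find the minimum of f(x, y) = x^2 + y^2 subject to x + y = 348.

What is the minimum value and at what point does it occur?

Substitute y = 348 - x into f(x,y) = x^2 + y^2:
g(x) = x^2 + (348 - x)^2 = 2x^2 - 696x + 121104
g'(x) = 4x - 696 = 0  =>  x = 174
y = 348 - 174 = 174
Minimum value = 174^2 + 174^2 = 60552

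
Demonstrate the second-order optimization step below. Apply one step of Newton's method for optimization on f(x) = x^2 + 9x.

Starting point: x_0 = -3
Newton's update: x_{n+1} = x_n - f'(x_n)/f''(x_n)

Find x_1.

f(x) = x^2 + 9x
f'(x) = 2x + (9), f''(x) = 2
Newton step: x_1 = x_0 - f'(x_0)/f''(x_0)
f'(-3) = 3
x_1 = -3 - 3/2 = -9/2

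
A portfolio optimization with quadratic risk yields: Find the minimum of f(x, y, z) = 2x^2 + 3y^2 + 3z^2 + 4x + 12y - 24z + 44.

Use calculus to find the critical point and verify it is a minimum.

f(x,y,z) = 2x^2 + 3y^2 + 3z^2 + 4x + 12y - 24z + 44
df/dx = 4x + (4) = 0 => x = -1
df/dy = 6y + (12) = 0 => y = -2
df/dz = 6z + (-24) = 0 => z = 4
f(-1,-2,4) = 2*(-1)^2 + 3*(-2)^2 + 3*(4)^2 + 4*(-1) + 12*(-2) + -24*(4) + 44 = -18
Hessian is diagonal with entries 4, 6, 6 > 0, confirmed minimum.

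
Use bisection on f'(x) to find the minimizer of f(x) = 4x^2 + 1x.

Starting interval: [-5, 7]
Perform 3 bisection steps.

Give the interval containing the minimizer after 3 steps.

Finding critical point of f(x) = 4x^2 + 1x using bisection on f'(x) = 8x + 1.
f'(x) = 0 when x = -1/8.
Starting interval: [-5, 7]
Step 1: mid = 1, f'(mid) = 9, new interval = [-5, 1]
Step 2: mid = -2, f'(mid) = -15, new interval = [-2, 1]
Step 3: mid = -1/2, f'(mid) = -3, new interval = [-1/2, 1]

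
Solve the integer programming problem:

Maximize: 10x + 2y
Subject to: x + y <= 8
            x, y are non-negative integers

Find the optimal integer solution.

Objective: 10x + 2y, constraint: x + y <= 8
Coefficient of x is 10 >= coefficient of y is 2, so allocate the entire budget to x.
Optimal: x = 8, y = 0, value = 80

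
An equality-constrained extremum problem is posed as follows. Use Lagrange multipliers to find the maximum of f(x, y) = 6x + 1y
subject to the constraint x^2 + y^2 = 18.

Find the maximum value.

Set up Lagrange conditions: grad f = lambda * grad g
  6 = 2*lambda*x
  1 = 2*lambda*y
From these: x/y = 6/1, so x = 6t, y = 1t for some t.
Substitute into constraint: (6t)^2 + (1t)^2 = 18
  t^2 * 37 = 18
  t = sqrt(18/37)
Maximum = 6*x + 1*y = (6^2 + 1^2)*t = 37 * sqrt(18/37) = sqrt(666)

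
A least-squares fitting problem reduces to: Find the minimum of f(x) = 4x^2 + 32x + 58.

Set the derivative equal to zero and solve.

f(x) = 4x^2 + 32x + 58
f'(x) = 8x + (32) = 0
x = -32/8 = -4
f(-4) = -6
Since f''(x) = 8 > 0, this is a minimum.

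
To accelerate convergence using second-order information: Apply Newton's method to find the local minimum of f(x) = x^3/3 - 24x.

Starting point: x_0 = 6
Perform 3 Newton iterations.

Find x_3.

f(x) = x^3/3 - 24x
f'(x) = x^2 - 24, f''(x) = 2x
Newton update: x_{n+1} = x_n - (x_n^2 - 24)/(2*x_n)
Step 1: x_0 = 6, f'=12, f''=12, x_1 = 5
Step 2: x_1 = 5, f'=1, f''=10, x_2 = 49/10
Step 3: x_2 = 49/10, f'=1/100, f''=49/5, x_3 = 4801/980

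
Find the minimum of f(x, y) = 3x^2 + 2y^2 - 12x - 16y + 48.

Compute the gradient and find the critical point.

f(x,y) = 3x^2 + 2y^2 - 12x - 16y + 48
df/dx = 6x + (-12) = 0  =>  x = 2
df/dy = 4y + (-16) = 0  =>  y = 4
f(2, 4) = 3*(2)^2 + 2*(4)^2 + -12*(2) + -16*(4) + 48 = 4
Hessian is diagonal with entries 6, 4 > 0, so this is a minimum.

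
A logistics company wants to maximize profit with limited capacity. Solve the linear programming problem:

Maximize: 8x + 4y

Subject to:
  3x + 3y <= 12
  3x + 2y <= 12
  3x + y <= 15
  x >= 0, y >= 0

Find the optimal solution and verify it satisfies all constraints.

Feasible vertices: (0, 0), (0, 4), (4, 0)
Objective 8x + 4y at each vertex:
  (0, 0): 0
  (0, 4): 16
  (4, 0): 32
Maximum is 32 at (4, 0).
Verify constraints at (x, y) = (4, 0):
  3*4 + 3*0 = 12 <= 12 (active)
  3*4 + 2*0 = 12 <= 12 (active)
  3*4 + 1*0 = 12 <= 15
  x = 4 >= 0, y = 0 >= 0. All constraints satisfied.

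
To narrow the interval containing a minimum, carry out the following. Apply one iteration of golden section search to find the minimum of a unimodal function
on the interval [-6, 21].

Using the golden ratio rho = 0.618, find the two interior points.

Golden section search on [-6, 21].
Golden ratio rho = 0.618 (approx).
Interior points:
  x_1 = -6 + (1-0.618)*27 = 4.3140
  x_2 = -6 + 0.618*27 = 10.6860
Compare f(x_1) and f(x_2) to determine which subinterval to keep.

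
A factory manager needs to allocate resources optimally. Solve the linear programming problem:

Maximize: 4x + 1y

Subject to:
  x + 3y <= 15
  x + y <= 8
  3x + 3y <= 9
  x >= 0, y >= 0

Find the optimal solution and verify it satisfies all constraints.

Feasible vertices: (0, 0), (0, 3), (3, 0)
Objective 4x + 1y at each vertex:
  (0, 0): 0
  (0, 3): 3
  (3, 0): 12
Maximum is 12 at (3, 0).
Verify constraints at (x, y) = (3, 0):
  1*3 + 3*0 = 3 <= 15
  1*3 + 1*0 = 3 <= 8
  3*3 + 3*0 = 9 <= 9 (active)
  x = 3 >= 0, y = 0 >= 0. All constraints satisfied.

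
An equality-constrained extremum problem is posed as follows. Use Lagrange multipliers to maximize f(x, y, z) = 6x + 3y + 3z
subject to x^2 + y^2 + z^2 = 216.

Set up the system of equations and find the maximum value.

Lagrange conditions: 6 = 2*lambda*x, 3 = 2*lambda*y, 3 = 2*lambda*z
So x:6 = y:3 = z:3, i.e. x = 6t, y = 3t, z = 3t
Constraint: t^2*(6^2 + 3^2 + 3^2) = 216
  t^2 * 54 = 216  =>  t = sqrt(4)
Maximum = 6*6t + 3*3t + 3*3t = 54*sqrt(4) = 108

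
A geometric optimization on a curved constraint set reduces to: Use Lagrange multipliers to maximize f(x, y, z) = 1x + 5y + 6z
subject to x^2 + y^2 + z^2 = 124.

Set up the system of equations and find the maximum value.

Lagrange conditions: 1 = 2*lambda*x, 5 = 2*lambda*y, 6 = 2*lambda*z
So x:1 = y:5 = z:6, i.e. x = 1t, y = 5t, z = 6t
Constraint: t^2*(1^2 + 5^2 + 6^2) = 124
  t^2 * 62 = 124  =>  t = sqrt(2)
Maximum = 1*1t + 5*5t + 6*6t = 62*sqrt(2) = sqrt(7688)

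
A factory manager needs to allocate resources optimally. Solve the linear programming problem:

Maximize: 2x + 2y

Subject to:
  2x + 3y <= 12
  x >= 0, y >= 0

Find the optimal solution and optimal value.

The feasible region has vertices at [(0, 0), (6, 0), (0, 4)].
Checking objective 2x + 2y at each vertex:
  (0, 0): 2*0 + 2*0 = 0
  (6, 0): 2*6 + 2*0 = 12
  (0, 4): 2*0 + 2*4 = 8
Maximum is 12 at (6, 0).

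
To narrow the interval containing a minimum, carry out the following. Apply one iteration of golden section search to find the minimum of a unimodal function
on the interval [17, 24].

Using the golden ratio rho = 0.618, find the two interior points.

Golden section search on [17, 24].
Golden ratio rho = 0.618 (approx).
Interior points:
  x_1 = 17 + (1-0.618)*7 = 19.6740
  x_2 = 17 + 0.618*7 = 21.3260
Compare f(x_1) and f(x_2) to determine which subinterval to keep.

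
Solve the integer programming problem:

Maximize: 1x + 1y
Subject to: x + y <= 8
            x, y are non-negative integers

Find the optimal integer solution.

Objective: 1x + 1y, constraint: x + y <= 8
Coefficient of x is 1 >= coefficient of y is 1, so allocate the entire budget to x.
Optimal: x = 8, y = 0, value = 8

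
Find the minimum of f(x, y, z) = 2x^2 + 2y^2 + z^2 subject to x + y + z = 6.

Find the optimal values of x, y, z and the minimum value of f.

Using Lagrange multipliers on f = 2x^2 + 2y^2 + z^2 with constraint x + y + z = 6:
Conditions: 2*2*x = lambda, 2*2*y = lambda, 2*1*z = lambda
So x = lambda/4, y = lambda/4, z = lambda/2
Substituting into constraint: lambda * (1) = 6
lambda = 6
x = 3/2, y = 3/2, z = 3
Minimum value = 18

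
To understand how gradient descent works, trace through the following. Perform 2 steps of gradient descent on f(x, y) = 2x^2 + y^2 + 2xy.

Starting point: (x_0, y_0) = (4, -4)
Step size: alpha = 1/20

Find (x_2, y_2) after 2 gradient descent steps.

f(x,y) = 2x^2 + y^2 + 2xy
grad_x = 4x + 2y, grad_y = 2y + 2x
Step 1: grad = (8, 0), (18/5, -4)
Step 2: grad = (32/5, -4/5), (82/25, -99/25)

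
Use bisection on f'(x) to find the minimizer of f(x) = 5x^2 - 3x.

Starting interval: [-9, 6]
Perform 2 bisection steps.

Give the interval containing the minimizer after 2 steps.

Finding critical point of f(x) = 5x^2 - 3x using bisection on f'(x) = 10x + -3.
f'(x) = 0 when x = 3/10.
Starting interval: [-9, 6]
Step 1: mid = -3/2, f'(mid) = -18, new interval = [-3/2, 6]
Step 2: mid = 9/4, f'(mid) = 39/2, new interval = [-3/2, 9/4]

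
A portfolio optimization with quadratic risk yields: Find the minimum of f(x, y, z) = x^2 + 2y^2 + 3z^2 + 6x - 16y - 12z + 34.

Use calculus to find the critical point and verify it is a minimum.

f(x,y,z) = x^2 + 2y^2 + 3z^2 + 6x - 16y - 12z + 34
df/dx = 2x + (6) = 0 => x = -3
df/dy = 4y + (-16) = 0 => y = 4
df/dz = 6z + (-12) = 0 => z = 2
f(-3,4,2) = 1*(-3)^2 + 2*(4)^2 + 3*(2)^2 + 6*(-3) + -16*(4) + -12*(2) + 34 = -19
Hessian is diagonal with entries 2, 4, 6 > 0, confirmed minimum.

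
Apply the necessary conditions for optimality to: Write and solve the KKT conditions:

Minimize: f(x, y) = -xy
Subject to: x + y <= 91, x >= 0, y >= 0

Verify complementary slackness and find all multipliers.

Problem: min -xy s.t. x + y <= 91 (multiplier lambda), x >= 0 (mu_x), y >= 0 (mu_y)
KKT stationarity: -y + lambda - mu_x = 0, -x + lambda - mu_y = 0, with lambda, mu_x, mu_y >= 0
Complementary slackness: lambda*(x + y - 91) = 0, mu_x*x = 0, mu_y*y = 0
If lambda = 0: y = -mu_x <= 0 and x = -mu_y <= 0 force x = y = 0 with f = 0; but x = y = 91/2 is feasible with f = -8281/4 < 0, so this is not the minimum. Hence lambda > 0 and x + y = 91.
Try x > 0, y > 0 (so mu_x = mu_y = 0): y = lambda, x = lambda => x = y = lambda
x + y = 91 => 2*lambda = 91 => lambda = 91/2
x* = y* = 91/2 > 0, consistent with mu_x = mu_y = 0.
(Any feasible point with x = 0 or y = 0 has f = 0 > -8281/4, so the minimum is not on those boundaries.)
min(-xy) = -8281/4 (i.e. max xy = 8281/4)
Multipliers: lambda = 91/2, mu_x = 0, mu_y = 0
Complementary slackness: lambda*(x + y - 91) = 91/2*(91/2 + 91/2 - 91) = 0, mu_x*x = 0*91/2 = 0, mu_y*y = 0*91/2 = 0. Satisfied.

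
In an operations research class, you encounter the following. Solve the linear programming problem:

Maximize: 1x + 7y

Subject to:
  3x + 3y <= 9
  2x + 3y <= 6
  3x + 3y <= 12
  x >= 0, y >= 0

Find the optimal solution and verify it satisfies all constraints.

Feasible vertices: (0, 0), (0, 2), (3, 0)
Objective 1x + 7y at each vertex:
  (0, 0): 0
  (0, 2): 14
  (3, 0): 3
Maximum is 14 at (0, 2).
Verify constraints at (x, y) = (0, 2):
  3*0 + 3*2 = 6 <= 9
  2*0 + 3*2 = 6 <= 6 (active)
  3*0 + 3*2 = 6 <= 12
  x = 0 >= 0, y = 2 >= 0. All constraints satisfied.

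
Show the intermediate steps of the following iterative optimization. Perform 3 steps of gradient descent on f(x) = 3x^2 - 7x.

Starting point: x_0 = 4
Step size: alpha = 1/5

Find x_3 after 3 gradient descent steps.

f(x) = 3x^2 - 7x, f'(x) = 6x + (-7)
Step 1: f'(4) = 17, x_1 = 4 - 1/5 * 17 = 3/5
Step 2: f'(3/5) = -17/5, x_2 = 3/5 - 1/5 * -17/5 = 32/25
Step 3: f'(32/25) = 17/25, x_3 = 32/25 - 1/5 * 17/25 = 143/125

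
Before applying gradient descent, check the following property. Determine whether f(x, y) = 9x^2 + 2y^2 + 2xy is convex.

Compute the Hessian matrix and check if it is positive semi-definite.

f(x,y) = 9x^2 + 2y^2 + 2xy
Hessian H = [[18, 2], [2, 4]]
trace(H) = 22, det(H) = 68
Eigenvalues: (22 +/- sqrt(212)) / 2 = 18.28, 3.72
Since both eigenvalues > 0, f is convex.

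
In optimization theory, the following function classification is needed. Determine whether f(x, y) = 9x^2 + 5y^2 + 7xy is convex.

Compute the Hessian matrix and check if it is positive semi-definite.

f(x,y) = 9x^2 + 5y^2 + 7xy
Hessian H = [[18, 7], [7, 10]]
trace(H) = 28, det(H) = 131
Eigenvalues: (28 +/- sqrt(260)) / 2 = 22.06, 5.938
Since both eigenvalues > 0, f is convex.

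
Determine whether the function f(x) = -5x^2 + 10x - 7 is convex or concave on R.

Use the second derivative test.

f(x) = -5x^2 + 10x - 7
f'(x) = -10x + 10
f''(x) = -10
Since f''(x) = -10 < 0 for all x, f is concave on R.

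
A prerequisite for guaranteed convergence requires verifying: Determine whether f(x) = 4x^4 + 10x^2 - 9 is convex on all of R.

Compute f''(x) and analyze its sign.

f(x) = 4x^4 + 10x^2 - 9
f'(x) = 16x^3 + 20x
f''(x) = 48x^2 + 20
f''(x) = 48x^2 + 20 >= 20 > 0 for all x
Therefore, f is convex on R.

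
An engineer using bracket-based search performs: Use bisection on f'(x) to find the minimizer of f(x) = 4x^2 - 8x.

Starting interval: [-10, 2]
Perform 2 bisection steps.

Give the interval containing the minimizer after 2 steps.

Finding critical point of f(x) = 4x^2 - 8x using bisection on f'(x) = 8x + -8.
f'(x) = 0 when x = 1.
Starting interval: [-10, 2]
Step 1: mid = -4, f'(mid) = -40, new interval = [-4, 2]
Step 2: mid = -1, f'(mid) = -16, new interval = [-1, 2]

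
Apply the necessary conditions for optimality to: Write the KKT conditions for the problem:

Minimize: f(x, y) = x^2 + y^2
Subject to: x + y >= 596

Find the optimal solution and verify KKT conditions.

KKT conditions for min x^2 + y^2 s.t. x + y >= 596:
Stationarity: 2x = mu, 2y = mu
So x = y = mu/2.
Complementary slackness: mu*(x + y - 596) = 0
Primal feasibility: x + y >= 596; dual feasibility: mu >= 0
If mu = 0 then x = y = 0, but 0 + 0 < 596 is infeasible, so the constraint is active.
Constraint active: x + y = 2*(mu/2) = 596 => mu = 596
x = y = 298, f = 177608
Verify: stationarity 2*298 = 596 = mu; primal 298 + 298 = 596 >= 596; dual mu = 596 >= 0; complementary slackness 596*(596 - 596) = 0. All KKT conditions hold.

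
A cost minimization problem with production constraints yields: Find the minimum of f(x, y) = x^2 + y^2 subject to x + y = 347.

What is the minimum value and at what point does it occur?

Substitute y = 347 - x into f(x,y) = x^2 + y^2:
g(x) = x^2 + (347 - x)^2 = 2x^2 - 694x + 120409
g'(x) = 4x - 694 = 0  =>  x = 347/2
y = 347 - 347/2 = 347/2
Minimum value = (347/2)^2 + (347/2)^2 = 120409/2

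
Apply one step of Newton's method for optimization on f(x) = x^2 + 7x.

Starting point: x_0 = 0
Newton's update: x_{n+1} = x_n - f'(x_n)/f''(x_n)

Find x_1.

f(x) = x^2 + 7x
f'(x) = 2x + (7), f''(x) = 2
Newton step: x_1 = x_0 - f'(x_0)/f''(x_0)
f'(0) = 7
x_1 = 0 - 7/2 = -7/2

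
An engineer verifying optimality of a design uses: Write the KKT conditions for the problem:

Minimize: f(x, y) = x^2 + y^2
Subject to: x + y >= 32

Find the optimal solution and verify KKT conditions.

KKT conditions for min x^2 + y^2 s.t. x + y >= 32:
Stationarity: 2x = mu, 2y = mu
So x = y = mu/2.
Complementary slackness: mu*(x + y - 32) = 0
Primal feasibility: x + y >= 32; dual feasibility: mu >= 0
If mu = 0 then x = y = 0, but 0 + 0 < 32 is infeasible, so the constraint is active.
Constraint active: x + y = 2*(mu/2) = 32 => mu = 32
x = y = 16, f = 512
Verify: stationarity 2*16 = 32 = mu; primal 16 + 16 = 32 >= 32; dual mu = 32 >= 0; complementary slackness 32*(32 - 32) = 0. All KKT conditions hold.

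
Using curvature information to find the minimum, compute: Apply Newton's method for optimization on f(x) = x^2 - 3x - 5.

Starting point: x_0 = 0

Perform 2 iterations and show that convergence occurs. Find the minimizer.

f(x) = x^2 - 3x - 5, f'(x) = 2x + (-3), f''(x) = 2
Step 1: f'(0) = -3, x_1 = 0 - -3/2 = 3/2
Step 2: f'(3/2) = 0, x_2 = 3/2 (converged)
Newton's method converges in 1 step for quadratics.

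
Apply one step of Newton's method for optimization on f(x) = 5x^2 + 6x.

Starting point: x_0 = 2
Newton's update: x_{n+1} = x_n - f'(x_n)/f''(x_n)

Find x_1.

f(x) = 5x^2 + 6x
f'(x) = 10x + (6), f''(x) = 10
Newton step: x_1 = x_0 - f'(x_0)/f''(x_0)
f'(2) = 26
x_1 = 2 - 26/10 = -3/5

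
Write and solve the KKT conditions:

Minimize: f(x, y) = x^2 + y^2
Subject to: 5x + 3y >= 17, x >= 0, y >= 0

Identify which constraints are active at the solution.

KKT conditions for min x^2 + y^2 s.t. 5x + 3y >= 17, x >= 0, y >= 0:
Stationarity: 2x = mu*5 + mu_x, 2y = mu*3 + mu_y, with mu, mu_x, mu_y >= 0
Complementary slackness: mu*(5x + 3y - 17) = 0, mu_x*x = 0, mu_y*y = 0
(0, 0) is infeasible (5*0 + 3*0 < 17), so if mu = 0 stationarity would force x = mu_x/2 >= 0, y = mu_y/2 >= 0 with mu_x*x = mu_y*y = 0, i.e. x = y = 0: contradiction. Hence mu > 0 and 5x + 3y = 17 is active.
Try x > 0, y > 0 (so mu_x = mu_y = 0): x = 5*mu/2, y = 3*mu/2
Substitute: 5*(5*mu/2) + 3*(3*mu/2) = 17
  mu*34/2 = 17 => mu = 1
x* = 5/2 > 0, y* = 3/2 > 0, consistent with mu_x = mu_y = 0.
f is convex and the constraints are linear, so this KKT point is the global minimum.
f* = 17/2
Active constraints: 5x + 3y >= 17 (holds with equality, mu = 1 > 0); x >= 0 and y >= 0 are inactive (mu_x = mu_y = 0).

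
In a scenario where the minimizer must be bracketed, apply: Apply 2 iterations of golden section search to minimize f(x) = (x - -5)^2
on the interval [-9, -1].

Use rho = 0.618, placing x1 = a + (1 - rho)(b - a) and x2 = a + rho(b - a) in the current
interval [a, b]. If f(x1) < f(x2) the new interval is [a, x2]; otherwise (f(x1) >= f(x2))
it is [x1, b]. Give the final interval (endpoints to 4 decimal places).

Golden section search for min of f(x) = (x - -5)^2 on [-9, -1].
Each step: x1 = a + (1 - rho)(b - a), x2 = a + rho(b - a); if f(x1) < f(x2) keep [a, x2], otherwise keep [x1, b].
Step 1: [-9.0000, -1.0000], x1=-5.9440 (f=0.8911), x2=-4.0560 (f=0.8911); f(x1) = f(x2) (tie, not '<') => keep [-5.9440, -1.0000]
Step 2: [-5.9440, -1.0000], x1=-4.0554 (f=0.8923), x2=-2.8886 (f=4.4580); f(x1) < f(x2) => keep [-5.9440, -2.8886]
Final interval: [-5.9440, -2.8886]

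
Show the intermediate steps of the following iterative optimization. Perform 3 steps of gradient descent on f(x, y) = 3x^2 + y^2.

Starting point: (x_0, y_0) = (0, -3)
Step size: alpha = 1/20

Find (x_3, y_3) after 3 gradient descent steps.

f(x,y) = 3x^2 + y^2
grad_x = 6x + 0y, grad_y = 2y + 0x
Step 1: grad = (0, -6), (0, -27/10)
Step 2: grad = (0, -27/5), (0, -243/100)
Step 3: grad = (0, -243/50), (0, -2187/1000)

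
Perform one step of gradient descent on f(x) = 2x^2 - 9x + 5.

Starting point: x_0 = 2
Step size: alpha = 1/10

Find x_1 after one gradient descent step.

f(x) = 2x^2 - 9x + 5
f'(x) = 4x - 9
f'(2) = 4*2 + (-9) = -1
x_1 = x_0 - alpha * f'(x_0) = 2 - 1/10 * -1 = 21/10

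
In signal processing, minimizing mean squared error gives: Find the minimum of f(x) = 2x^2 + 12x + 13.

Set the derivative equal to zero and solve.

f(x) = 2x^2 + 12x + 13
f'(x) = 4x + (12) = 0
x = -12/4 = -3
f(-3) = -5
Since f''(x) = 4 > 0, this is a minimum.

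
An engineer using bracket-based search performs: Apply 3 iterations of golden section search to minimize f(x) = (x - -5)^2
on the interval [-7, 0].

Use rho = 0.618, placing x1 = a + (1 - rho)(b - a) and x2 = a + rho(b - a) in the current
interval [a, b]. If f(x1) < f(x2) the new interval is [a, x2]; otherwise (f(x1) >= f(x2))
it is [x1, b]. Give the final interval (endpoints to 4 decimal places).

Golden section search for min of f(x) = (x - -5)^2 on [-7, 0].
Each step: x1 = a + (1 - rho)(b - a), x2 = a + rho(b - a); if f(x1) < f(x2) keep [a, x2], otherwise keep [x1, b].
Step 1: [-7.0000, 0.0000], x1=-4.3260 (f=0.4543), x2=-2.6740 (f=5.4103); f(x1) < f(x2) => keep [-7.0000, -2.6740]
Step 2: [-7.0000, -2.6740], x1=-5.3475 (f=0.1207), x2=-4.3265 (f=0.4536); f(x1) < f(x2) => keep [-7.0000, -4.3265]
Step 3: [-7.0000, -4.3265], x1=-5.9787 (f=0.9579), x2=-5.3478 (f=0.1210); f(x1) > f(x2) => keep [-5.9787, -4.3265]
Final interval: [-5.9787, -4.3265]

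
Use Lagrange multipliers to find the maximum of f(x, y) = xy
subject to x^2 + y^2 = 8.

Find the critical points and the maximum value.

Lagrange conditions: y = 2*lambda*x and x = 2*lambda*y
If x = 0 then y = 0, violating the constraint, so x, y != 0.
Dividing: y/x = x/y => x^2 = y^2 => y = x or y = -x
Constraint: 2x^2 = 8 => x^2 = 4 => x = +/-2
Critical points: (2, 2), (-2, -2), (2, -2), (-2, 2)
  y = x:  xy = x^2 = 4  at (2, 2) and (-2, -2)
  y = -x: xy = -x^2 = -4 at (2, -2) and (-2, 2)
Maximum xy = 4 at (2, 2) and (-2, -2)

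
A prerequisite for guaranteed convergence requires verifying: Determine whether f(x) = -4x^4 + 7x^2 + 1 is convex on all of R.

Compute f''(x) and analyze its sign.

f(x) = -4x^4 + 7x^2 + 1
f'(x) = -16x^3 + 14x
f''(x) = -48x^2 + 14
f''(x) = -48x^2 + 14 -> -inf as |x| -> inf
Therefore, f is not globally convex on R.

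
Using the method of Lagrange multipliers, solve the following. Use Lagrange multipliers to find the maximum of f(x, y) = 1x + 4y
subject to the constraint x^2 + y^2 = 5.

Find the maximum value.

Set up Lagrange conditions: grad f = lambda * grad g
  1 = 2*lambda*x
  4 = 2*lambda*y
From these: x/y = 1/4, so x = 1t, y = 4t for some t.
Substitute into constraint: (1t)^2 + (4t)^2 = 5
  t^2 * 17 = 5
  t = sqrt(5/17)
Maximum = 1*x + 4*y = (1^2 + 4^2)*t = 17 * sqrt(5/17) = sqrt(85)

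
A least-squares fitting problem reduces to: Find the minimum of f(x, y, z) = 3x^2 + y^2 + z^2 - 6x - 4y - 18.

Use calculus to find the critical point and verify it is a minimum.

f(x,y,z) = 3x^2 + y^2 + z^2 - 6x - 4y - 18
df/dx = 6x + (-6) = 0 => x = 1
df/dy = 2y + (-4) = 0 => y = 2
df/dz = 2z + (0) = 0 => z = 0
f(1,2,0) = 3*(1)^2 + 1*(2)^2 + 1*(0)^2 + -6*(1) + -4*(2) + -18 = -25
Hessian is diagonal with entries 6, 2, 2 > 0, confirmed minimum.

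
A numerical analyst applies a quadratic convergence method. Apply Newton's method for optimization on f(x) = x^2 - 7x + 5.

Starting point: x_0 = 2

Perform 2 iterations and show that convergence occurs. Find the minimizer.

f(x) = x^2 - 7x + 5, f'(x) = 2x + (-7), f''(x) = 2
Step 1: f'(2) = -3, x_1 = 2 - -3/2 = 7/2
Step 2: f'(7/2) = 0, x_2 = 7/2 (converged)
Newton's method converges in 1 step for quadratics.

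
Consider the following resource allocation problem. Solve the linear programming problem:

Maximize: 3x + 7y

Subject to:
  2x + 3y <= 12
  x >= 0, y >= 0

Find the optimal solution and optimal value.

The feasible region has vertices at [(0, 0), (6, 0), (0, 4)].
Checking objective 3x + 7y at each vertex:
  (0, 0): 3*0 + 7*0 = 0
  (6, 0): 3*6 + 7*0 = 18
  (0, 4): 3*0 + 7*4 = 28
Maximum is 28 at (0, 4).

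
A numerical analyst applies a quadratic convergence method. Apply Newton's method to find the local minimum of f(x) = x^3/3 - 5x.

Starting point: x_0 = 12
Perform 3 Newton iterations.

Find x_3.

f(x) = x^3/3 - 5x
f'(x) = x^2 - 5, f''(x) = 2x
Newton update: x_{n+1} = x_n - (x_n^2 - 5)/(2*x_n)
Step 1: x_0 = 12, f'=139, f''=24, x_1 = 149/24
Step 2: x_1 = 149/24, f'=19321/576, f''=149/12, x_2 = 25081/7152
Step 3: x_2 = 25081/7152, f'=373301041/51151104, f''=25081/3576, x_3 = 884812081/358758624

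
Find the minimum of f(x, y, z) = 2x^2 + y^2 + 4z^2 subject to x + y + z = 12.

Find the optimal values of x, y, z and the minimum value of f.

Using Lagrange multipliers on f = 2x^2 + y^2 + 4z^2 with constraint x + y + z = 12:
Conditions: 2*2*x = lambda, 2*1*y = lambda, 2*4*z = lambda
So x = lambda/4, y = lambda/2, z = lambda/8
Substituting into constraint: lambda * (7/8) = 12
lambda = 96/7
x = 24/7, y = 48/7, z = 12/7
Minimum value = 576/7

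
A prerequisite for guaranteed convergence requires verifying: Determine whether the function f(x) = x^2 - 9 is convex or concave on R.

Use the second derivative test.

f(x) = x^2 - 9
f'(x) = 2x + 0
f''(x) = 2
Since f''(x) = 2 > 0 for all x, f is convex on R.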